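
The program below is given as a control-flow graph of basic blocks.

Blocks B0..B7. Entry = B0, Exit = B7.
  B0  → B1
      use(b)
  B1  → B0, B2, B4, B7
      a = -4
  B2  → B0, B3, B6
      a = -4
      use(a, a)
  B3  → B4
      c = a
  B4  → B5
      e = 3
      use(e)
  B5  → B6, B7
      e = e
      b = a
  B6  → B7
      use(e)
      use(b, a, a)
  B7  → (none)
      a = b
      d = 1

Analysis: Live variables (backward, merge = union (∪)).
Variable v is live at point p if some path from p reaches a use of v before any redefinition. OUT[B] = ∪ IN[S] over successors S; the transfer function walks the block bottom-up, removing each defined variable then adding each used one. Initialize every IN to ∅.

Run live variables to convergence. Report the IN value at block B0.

Fixpoint table:
  B0:  IN={b, e}  OUT={b, e}
  B1:  IN={b, e}  OUT={a, b, e}
  B2:  IN={b, e}  OUT={a, b, e}
  B3:  IN={a}  OUT={a}
  B4:  IN={a}  OUT={a, e}
  B5:  IN={a, e}  OUT={a, b, e}
  B6:  IN={a, b, e}  OUT={b}
  B7:  IN={b}  OUT={}

Merge at B0: OUT[B0] = IN[B1] = {b, e}
Applying B0's transfer function to that OUT value gives IN[B0] (row B0 above).

Answer: {b, e}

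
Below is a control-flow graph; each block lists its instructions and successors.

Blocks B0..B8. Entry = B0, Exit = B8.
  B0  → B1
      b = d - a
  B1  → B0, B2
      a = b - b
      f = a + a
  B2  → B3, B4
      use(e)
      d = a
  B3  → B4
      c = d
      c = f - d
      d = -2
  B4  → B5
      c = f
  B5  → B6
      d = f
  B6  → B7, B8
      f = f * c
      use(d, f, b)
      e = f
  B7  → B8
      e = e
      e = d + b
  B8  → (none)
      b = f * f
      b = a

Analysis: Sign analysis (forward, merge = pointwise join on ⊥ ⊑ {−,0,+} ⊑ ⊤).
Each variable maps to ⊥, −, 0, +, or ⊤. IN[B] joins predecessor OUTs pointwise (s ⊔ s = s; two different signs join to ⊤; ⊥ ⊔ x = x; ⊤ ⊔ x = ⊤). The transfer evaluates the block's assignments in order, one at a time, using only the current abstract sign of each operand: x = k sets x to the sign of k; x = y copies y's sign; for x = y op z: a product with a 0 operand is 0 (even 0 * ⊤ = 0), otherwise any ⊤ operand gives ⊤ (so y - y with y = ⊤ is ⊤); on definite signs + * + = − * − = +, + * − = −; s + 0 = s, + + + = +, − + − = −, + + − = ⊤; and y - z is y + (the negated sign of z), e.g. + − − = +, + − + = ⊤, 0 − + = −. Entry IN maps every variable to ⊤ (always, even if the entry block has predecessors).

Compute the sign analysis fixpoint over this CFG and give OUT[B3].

Fixpoint table:
  B0: | IN=(all ⊤) | OUT=(all ⊤)
  B1: | IN=(all ⊤) | OUT=(all ⊤)
  B2: | IN=(all ⊤) | OUT=(all ⊤)
  B3: | IN=(all ⊤) | OUT={d:-; rest ⊤}
  B4: | IN=(all ⊤) | OUT=(all ⊤)
  B5: | IN=(all ⊤) | OUT=(all ⊤)
  B6: | IN=(all ⊤) | OUT=(all ⊤)
  B7: | IN=(all ⊤) | OUT=(all ⊤)
  B8: | IN=(all ⊤) | OUT=(all ⊤)

Merge at B3: IN[B3] = OUT[B2] = {a: ⊤, b: ⊤, c: ⊤, d: ⊤, e: ⊤, f: ⊤}
Applying B3's transfer function to that IN value gives OUT[B3] (row B3 above).

Answer: {a: ⊤, b: ⊤, c: ⊤, d: -, e: ⊤, f: ⊤}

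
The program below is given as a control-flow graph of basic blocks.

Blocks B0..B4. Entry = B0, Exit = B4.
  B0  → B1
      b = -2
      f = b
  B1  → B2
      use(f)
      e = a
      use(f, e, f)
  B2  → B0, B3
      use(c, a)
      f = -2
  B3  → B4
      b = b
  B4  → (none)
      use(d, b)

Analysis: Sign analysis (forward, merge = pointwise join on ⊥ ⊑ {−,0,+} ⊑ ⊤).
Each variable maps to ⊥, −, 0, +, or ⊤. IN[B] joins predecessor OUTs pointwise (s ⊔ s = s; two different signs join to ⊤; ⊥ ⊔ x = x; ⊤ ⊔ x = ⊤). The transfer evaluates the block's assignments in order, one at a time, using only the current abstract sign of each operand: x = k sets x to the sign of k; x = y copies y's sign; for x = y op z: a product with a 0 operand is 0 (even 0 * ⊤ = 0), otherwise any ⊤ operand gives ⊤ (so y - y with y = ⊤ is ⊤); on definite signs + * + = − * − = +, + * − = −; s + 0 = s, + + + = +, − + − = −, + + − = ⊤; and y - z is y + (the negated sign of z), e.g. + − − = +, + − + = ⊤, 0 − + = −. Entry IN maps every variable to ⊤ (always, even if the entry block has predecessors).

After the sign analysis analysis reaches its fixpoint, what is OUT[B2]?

Answer: {a: ⊤, b: -, c: ⊤, d: ⊤, e: ⊤, f: -}

Derivation:
Fixpoint table:
  B0:   IN=(all ⊤)   OUT={b:-, f:-; rest ⊤}
  B1:   IN={b:-, f:-; rest ⊤}   OUT={b:-, f:-; rest ⊤}
  B2:   IN={b:-, f:-; rest ⊤}   OUT={b:-, f:-; rest ⊤}
  B3:   IN={b:-, f:-; rest ⊤}   OUT={b:-, f:-; rest ⊤}
  B4:   IN={b:-, f:-; rest ⊤}   OUT={b:-, f:-; rest ⊤}

Merge at B2: IN[B2] = OUT[B1] = {a: ⊤, b: -, c: ⊤, d: ⊤, e: ⊤, f: -}
Applying B2's transfer function to that IN value gives OUT[B2] (row B2 above).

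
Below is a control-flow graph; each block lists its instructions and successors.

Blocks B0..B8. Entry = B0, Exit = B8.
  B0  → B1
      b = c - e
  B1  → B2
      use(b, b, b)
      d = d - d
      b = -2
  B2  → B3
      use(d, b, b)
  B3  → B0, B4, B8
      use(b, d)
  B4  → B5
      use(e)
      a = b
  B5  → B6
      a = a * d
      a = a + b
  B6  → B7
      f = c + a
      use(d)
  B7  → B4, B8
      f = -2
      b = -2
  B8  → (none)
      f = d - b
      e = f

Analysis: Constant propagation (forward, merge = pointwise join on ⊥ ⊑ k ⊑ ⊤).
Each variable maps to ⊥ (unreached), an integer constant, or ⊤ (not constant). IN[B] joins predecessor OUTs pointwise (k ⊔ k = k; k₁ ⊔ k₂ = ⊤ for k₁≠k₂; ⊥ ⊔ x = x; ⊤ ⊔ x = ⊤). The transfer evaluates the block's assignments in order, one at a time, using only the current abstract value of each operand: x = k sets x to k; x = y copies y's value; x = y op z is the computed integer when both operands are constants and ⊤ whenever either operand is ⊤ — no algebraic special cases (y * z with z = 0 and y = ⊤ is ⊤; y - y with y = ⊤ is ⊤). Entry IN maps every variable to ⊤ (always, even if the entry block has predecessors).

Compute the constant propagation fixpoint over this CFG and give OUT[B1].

Per-block solution:
  B0:  IN=(all ⊤)  OUT=(all ⊤)
  B1:  IN=(all ⊤)  OUT={b:-2; rest ⊤}
  B2:  IN={b:-2; rest ⊤}  OUT={b:-2; rest ⊤}
  B3:  IN={b:-2; rest ⊤}  OUT={b:-2; rest ⊤}
  B4:  IN={b:-2; rest ⊤}  OUT={a:-2, b:-2; rest ⊤}
  B5:  IN={a:-2, b:-2; rest ⊤}  OUT={b:-2; rest ⊤}
  B6:  IN={b:-2; rest ⊤}  OUT={b:-2; rest ⊤}
  B7:  IN={b:-2; rest ⊤}  OUT={b:-2, f:-2; rest ⊤}
  B8:  IN={b:-2; rest ⊤}  OUT={b:-2; rest ⊤}

Merge at B1: IN[B1] = OUT[B0] = {a: ⊤, b: ⊤, c: ⊤, d: ⊤, e: ⊤, f: ⊤}
Applying B1's transfer function to that IN value gives OUT[B1] (row B1 above).

Answer: {a: ⊤, b: -2, c: ⊤, d: ⊤, e: ⊤, f: ⊤}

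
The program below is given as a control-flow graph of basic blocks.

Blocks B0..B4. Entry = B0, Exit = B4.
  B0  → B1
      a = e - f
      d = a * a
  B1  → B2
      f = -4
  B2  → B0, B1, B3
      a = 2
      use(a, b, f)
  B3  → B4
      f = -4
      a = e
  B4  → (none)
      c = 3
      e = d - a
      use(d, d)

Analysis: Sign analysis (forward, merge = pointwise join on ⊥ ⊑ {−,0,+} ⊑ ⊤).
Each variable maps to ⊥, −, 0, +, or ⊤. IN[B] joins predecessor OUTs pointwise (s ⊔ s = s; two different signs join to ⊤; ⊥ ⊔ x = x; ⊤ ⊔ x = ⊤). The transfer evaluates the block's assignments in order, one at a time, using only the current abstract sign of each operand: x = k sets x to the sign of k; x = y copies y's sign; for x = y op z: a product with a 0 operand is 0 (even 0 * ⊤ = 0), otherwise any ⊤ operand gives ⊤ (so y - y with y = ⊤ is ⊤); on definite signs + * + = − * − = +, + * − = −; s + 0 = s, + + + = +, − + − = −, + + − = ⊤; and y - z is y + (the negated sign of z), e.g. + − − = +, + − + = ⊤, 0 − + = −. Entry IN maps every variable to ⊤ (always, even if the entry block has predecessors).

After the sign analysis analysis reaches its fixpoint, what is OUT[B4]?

Answer: {a: ⊤, b: ⊤, c: +, d: ⊤, e: ⊤, f: -}

Derivation:
Converged values:
  B0:  IN=(all ⊤)  OUT=(all ⊤)
  B1:  IN=(all ⊤)  OUT={f:-; rest ⊤}
  B2:  IN={f:-; rest ⊤}  OUT={a:+, f:-; rest ⊤}
  B3:  IN={a:+, f:-; rest ⊤}  OUT={f:-; rest ⊤}
  B4:  IN={f:-; rest ⊤}  OUT={c:+, f:-; rest ⊤}

Merge at B4: IN[B4] = OUT[B3] = {a: ⊤, b: ⊤, c: ⊤, d: ⊤, e: ⊤, f: -}
Applying B4's transfer function to that IN value gives OUT[B4] (row B4 above).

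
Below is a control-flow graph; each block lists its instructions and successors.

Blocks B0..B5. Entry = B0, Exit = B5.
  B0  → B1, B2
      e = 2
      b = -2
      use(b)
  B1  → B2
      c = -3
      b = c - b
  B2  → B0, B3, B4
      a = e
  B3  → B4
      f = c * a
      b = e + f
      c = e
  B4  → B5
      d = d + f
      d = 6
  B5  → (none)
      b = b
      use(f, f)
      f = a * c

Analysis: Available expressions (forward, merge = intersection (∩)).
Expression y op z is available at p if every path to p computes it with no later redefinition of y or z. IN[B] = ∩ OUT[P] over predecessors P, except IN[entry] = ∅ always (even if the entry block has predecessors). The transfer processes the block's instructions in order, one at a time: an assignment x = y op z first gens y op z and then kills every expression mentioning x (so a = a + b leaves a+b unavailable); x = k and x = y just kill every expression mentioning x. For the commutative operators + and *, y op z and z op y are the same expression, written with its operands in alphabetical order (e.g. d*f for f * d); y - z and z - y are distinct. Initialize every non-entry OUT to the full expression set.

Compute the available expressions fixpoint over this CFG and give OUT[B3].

Per-block solution:
  B0:   IN={}   OUT={}
  B1:   IN={}   OUT={}
  B2:   IN={}   OUT={}
  B3:   IN={}   OUT={e+f}
  B4:   IN={}   OUT={}
  B5:   IN={}   OUT={a*c}

Merge at B3: IN[B3] = OUT[B2] = {}
Applying B3's transfer function to that IN value gives OUT[B3] (row B3 above).

Answer: {e+f}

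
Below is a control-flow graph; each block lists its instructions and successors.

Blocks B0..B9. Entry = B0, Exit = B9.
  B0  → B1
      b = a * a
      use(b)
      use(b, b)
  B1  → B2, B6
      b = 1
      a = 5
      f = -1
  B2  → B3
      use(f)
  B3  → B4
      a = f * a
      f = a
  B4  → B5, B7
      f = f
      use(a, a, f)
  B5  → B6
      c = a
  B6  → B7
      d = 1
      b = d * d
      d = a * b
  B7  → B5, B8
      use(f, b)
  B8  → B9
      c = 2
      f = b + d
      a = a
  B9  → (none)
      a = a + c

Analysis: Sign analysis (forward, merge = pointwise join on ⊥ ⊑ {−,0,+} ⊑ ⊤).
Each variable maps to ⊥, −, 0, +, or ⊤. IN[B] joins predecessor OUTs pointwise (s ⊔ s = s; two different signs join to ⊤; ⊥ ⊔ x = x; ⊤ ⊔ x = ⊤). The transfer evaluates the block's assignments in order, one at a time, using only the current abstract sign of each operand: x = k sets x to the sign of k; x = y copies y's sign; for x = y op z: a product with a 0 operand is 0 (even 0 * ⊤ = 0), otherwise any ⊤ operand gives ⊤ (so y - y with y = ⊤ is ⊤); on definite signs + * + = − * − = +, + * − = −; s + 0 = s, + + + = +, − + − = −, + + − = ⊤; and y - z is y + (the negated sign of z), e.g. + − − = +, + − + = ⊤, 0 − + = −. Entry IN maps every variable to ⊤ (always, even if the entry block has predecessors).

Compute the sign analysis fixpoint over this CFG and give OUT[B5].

Per-block solution:
  B0: | IN=(all ⊤) | OUT=(all ⊤)
  B1: | IN=(all ⊤) | OUT={a:+, b:+, f:-; rest ⊤}
  B2: | IN={a:+, b:+, f:-; rest ⊤} | OUT={a:+, b:+, f:-; rest ⊤}
  B3: | IN={a:+, b:+, f:-; rest ⊤} | OUT={a:-, b:+, f:-; rest ⊤}
  B4: | IN={a:-, b:+, f:-; rest ⊤} | OUT={a:-, b:+, f:-; rest ⊤}
  B5: | IN={b:+, f:-; rest ⊤} | OUT={b:+, f:-; rest ⊤}
  B6: | IN={b:+, f:-; rest ⊤} | OUT={b:+, f:-; rest ⊤}
  B7: | IN={b:+, f:-; rest ⊤} | OUT={b:+, f:-; rest ⊤}
  B8: | IN={b:+, f:-; rest ⊤} | OUT={b:+, c:+; rest ⊤}
  B9: | IN={b:+, c:+; rest ⊤} | OUT={b:+, c:+; rest ⊤}

Merge at B5: IN[B5] = OUT[B4] ⊔ OUT[B7] = {a: ⊤, b: +, c: ⊤, d: ⊤, e: ⊤, f: -}
Applying B5's transfer function to that IN value gives OUT[B5] (row B5 above).

Answer: {a: ⊤, b: +, c: ⊤, d: ⊤, e: ⊤, f: -}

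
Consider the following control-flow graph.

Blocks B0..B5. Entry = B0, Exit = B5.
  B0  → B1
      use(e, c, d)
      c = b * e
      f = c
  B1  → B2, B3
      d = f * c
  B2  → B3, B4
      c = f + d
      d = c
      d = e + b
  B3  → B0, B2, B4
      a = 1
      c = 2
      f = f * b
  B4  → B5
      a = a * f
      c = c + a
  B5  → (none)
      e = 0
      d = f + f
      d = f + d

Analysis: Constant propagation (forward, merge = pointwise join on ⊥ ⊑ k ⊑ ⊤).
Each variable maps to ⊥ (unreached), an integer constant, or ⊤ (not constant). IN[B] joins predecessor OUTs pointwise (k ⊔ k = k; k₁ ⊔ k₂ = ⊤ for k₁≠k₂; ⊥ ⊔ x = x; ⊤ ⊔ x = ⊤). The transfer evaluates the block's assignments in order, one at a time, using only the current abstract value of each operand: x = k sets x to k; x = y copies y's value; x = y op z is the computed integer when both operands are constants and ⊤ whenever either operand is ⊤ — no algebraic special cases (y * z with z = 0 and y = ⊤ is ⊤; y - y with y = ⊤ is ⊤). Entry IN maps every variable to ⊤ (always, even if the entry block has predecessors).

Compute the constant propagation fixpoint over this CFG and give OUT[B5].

Converged values:
  B0:  IN=(all ⊤)  OUT=(all ⊤)
  B1:  IN=(all ⊤)  OUT=(all ⊤)
  B2:  IN=(all ⊤)  OUT=(all ⊤)
  B3:  IN=(all ⊤)  OUT={a:1, c:2; rest ⊤}
  B4:  IN=(all ⊤)  OUT=(all ⊤)
  B5:  IN=(all ⊤)  OUT={e:0; rest ⊤}

Merge at B5: IN[B5] = OUT[B4] = {a: ⊤, b: ⊤, c: ⊤, d: ⊤, e: ⊤, f: ⊤}
Applying B5's transfer function to that IN value gives OUT[B5] (row B5 above).

Answer: {a: ⊤, b: ⊤, c: ⊤, d: ⊤, e: 0, f: ⊤}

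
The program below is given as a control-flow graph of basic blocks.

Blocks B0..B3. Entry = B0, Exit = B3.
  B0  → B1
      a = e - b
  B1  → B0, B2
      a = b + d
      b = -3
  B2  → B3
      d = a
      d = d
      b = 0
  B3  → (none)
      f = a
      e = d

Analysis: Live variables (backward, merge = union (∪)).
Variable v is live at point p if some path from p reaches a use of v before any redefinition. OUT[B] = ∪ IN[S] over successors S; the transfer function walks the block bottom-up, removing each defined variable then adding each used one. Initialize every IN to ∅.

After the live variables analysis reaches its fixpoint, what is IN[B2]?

Answer: {a}

Working:
Converged values:
  B0: | IN={b, d, e} | OUT={b, d, e}
  B1: | IN={b, d, e} | OUT={a, b, d, e}
  B2: | IN={a} | OUT={a, d}
  B3: | IN={a, d} | OUT={}

Merge at B2: OUT[B2] = IN[B3] = {a, d}
Applying B2's transfer function to that OUT value gives IN[B2] (row B2 above).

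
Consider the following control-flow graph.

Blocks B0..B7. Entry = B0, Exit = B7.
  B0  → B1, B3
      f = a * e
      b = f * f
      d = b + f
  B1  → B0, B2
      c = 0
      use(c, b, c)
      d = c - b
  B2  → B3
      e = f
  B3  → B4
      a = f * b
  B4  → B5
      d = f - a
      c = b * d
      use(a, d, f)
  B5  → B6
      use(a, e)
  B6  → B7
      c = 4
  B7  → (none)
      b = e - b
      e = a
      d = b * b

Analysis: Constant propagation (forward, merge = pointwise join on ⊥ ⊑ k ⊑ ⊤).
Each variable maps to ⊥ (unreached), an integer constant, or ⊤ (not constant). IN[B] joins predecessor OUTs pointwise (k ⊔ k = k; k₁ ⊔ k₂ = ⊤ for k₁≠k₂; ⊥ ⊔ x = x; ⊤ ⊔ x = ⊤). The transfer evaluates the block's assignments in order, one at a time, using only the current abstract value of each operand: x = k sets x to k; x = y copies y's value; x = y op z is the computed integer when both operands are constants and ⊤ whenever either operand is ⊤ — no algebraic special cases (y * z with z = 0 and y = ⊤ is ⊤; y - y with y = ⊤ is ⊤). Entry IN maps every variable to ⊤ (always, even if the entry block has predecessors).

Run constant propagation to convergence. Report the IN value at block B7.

Answer: {a: ⊤, b: ⊤, c: 4, d: ⊤, e: ⊤, f: ⊤}

Working:
Converged values:
  B0: | IN=(all ⊤) | OUT=(all ⊤)
  B1: | IN=(all ⊤) | OUT={c:0; rest ⊤}
  B2: | IN={c:0; rest ⊤} | OUT={c:0; rest ⊤}
  B3: | IN=(all ⊤) | OUT=(all ⊤)
  B4: | IN=(all ⊤) | OUT=(all ⊤)
  B5: | IN=(all ⊤) | OUT=(all ⊤)
  B6: | IN=(all ⊤) | OUT={c:4; rest ⊤}
  B7: | IN={c:4; rest ⊤} | OUT={c:4; rest ⊤}

Merge at B7: IN[B7] = OUT[B6] = {a: ⊤, b: ⊤, c: 4, d: ⊤, e: ⊤, f: ⊤}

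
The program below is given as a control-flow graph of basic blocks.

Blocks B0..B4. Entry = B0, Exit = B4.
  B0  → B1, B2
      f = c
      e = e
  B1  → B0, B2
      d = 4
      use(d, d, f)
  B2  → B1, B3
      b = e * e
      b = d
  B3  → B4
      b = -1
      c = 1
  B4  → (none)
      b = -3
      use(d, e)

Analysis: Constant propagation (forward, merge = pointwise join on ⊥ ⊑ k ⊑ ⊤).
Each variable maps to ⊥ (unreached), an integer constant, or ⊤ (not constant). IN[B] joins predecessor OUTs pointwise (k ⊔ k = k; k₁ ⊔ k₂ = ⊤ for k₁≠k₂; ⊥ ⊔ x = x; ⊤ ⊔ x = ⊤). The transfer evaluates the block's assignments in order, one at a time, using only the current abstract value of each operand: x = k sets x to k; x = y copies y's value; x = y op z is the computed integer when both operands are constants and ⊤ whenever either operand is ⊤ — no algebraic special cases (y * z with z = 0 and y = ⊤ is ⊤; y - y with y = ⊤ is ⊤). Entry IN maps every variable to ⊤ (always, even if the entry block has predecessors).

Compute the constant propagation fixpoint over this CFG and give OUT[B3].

Converged values:
  B0:   IN=(all ⊤)   OUT=(all ⊤)
  B1:   IN=(all ⊤)   OUT={d:4; rest ⊤}
  B2:   IN=(all ⊤)   OUT=(all ⊤)
  B3:   IN=(all ⊤)   OUT={b:-1, c:1; rest ⊤}
  B4:   IN={b:-1, c:1; rest ⊤}   OUT={b:-3, c:1; rest ⊤}

Merge at B3: IN[B3] = OUT[B2] = {a: ⊤, b: ⊤, c: ⊤, d: ⊤, e: ⊤, f: ⊤}
Applying B3's transfer function to that IN value gives OUT[B3] (row B3 above).

Answer: {a: ⊤, b: -1, c: 1, d: ⊤, e: ⊤, f: ⊤}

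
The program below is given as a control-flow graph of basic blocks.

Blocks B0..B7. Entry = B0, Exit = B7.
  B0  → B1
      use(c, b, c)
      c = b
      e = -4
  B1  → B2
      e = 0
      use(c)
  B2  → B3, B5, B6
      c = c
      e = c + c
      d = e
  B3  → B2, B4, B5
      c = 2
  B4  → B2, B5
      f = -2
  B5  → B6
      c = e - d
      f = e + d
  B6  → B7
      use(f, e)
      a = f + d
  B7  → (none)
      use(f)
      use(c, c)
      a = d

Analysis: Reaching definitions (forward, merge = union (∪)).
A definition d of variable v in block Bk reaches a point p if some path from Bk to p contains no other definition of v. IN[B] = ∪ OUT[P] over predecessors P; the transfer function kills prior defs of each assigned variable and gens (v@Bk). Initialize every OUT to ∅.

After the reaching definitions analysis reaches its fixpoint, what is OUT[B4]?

Answer: {c@B3, d@B2, e@B2, f@B4}

Trace:
Fixpoint table:
  B0:   IN={}   OUT={c@B0, e@B0}
  B1:   IN={c@B0, e@B0}   OUT={c@B0, e@B1}
  B2:   IN={c@B0, c@B3, d@B2, e@B1, e@B2, f@B4}   OUT={c@B2, d@B2, e@B2, f@B4}
  B3:   IN={c@B2, d@B2, e@B2, f@B4}   OUT={c@B3, d@B2, e@B2, f@B4}
  B4:   IN={c@B3, d@B2, e@B2, f@B4}   OUT={c@B3, d@B2, e@B2, f@B4}
  B5:   IN={c@B2, c@B3, d@B2, e@B2, f@B4}   OUT={c@B5, d@B2, e@B2, f@B5}
  B6:   IN={c@B2, c@B5, d@B2, e@B2, f@B4, f@B5}   OUT={a@B6, c@B2, c@B5, d@B2, e@B2, f@B4, f@B5}
  B7:   IN={a@B6, c@B2, c@B5, d@B2, e@B2, f@B4, f@B5}   OUT={a@B7, c@B2, c@B5, d@B2, e@B2, f@B4, f@B5}

Merge at B4: IN[B4] = OUT[B3] = {c@B3, d@B2, e@B2, f@B4}
Applying B4's transfer function to that IN value gives OUT[B4] (row B4 above).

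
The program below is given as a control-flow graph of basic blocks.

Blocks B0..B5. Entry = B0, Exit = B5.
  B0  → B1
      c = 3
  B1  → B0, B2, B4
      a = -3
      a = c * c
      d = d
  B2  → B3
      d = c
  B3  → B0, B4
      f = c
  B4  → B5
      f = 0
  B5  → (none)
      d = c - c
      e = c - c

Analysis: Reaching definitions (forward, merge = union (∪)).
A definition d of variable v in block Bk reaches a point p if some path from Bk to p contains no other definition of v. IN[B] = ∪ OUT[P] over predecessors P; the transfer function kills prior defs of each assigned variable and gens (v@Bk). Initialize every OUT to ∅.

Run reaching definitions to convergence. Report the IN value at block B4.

Answer: {a@B1, c@B0, d@B1, d@B2, f@B3}

Working:
Converged values:
  B0:  IN={a@B1, c@B0, d@B1, d@B2, f@B3}  OUT={a@B1, c@B0, d@B1, d@B2, f@B3}
  B1:  IN={a@B1, c@B0, d@B1, d@B2, f@B3}  OUT={a@B1, c@B0, d@B1, f@B3}
  B2:  IN={a@B1, c@B0, d@B1, f@B3}  OUT={a@B1, c@B0, d@B2, f@B3}
  B3:  IN={a@B1, c@B0, d@B2, f@B3}  OUT={a@B1, c@B0, d@B2, f@B3}
  B4:  IN={a@B1, c@B0, d@B1, d@B2, f@B3}  OUT={a@B1, c@B0, d@B1, d@B2, f@B4}
  B5:  IN={a@B1, c@B0, d@B1, d@B2, f@B4}  OUT={a@B1, c@B0, d@B5, e@B5, f@B4}

Merge at B4: IN[B4] = OUT[B1] ⊔ OUT[B3] = {a@B1, c@B0, d@B1, d@B2, f@B3}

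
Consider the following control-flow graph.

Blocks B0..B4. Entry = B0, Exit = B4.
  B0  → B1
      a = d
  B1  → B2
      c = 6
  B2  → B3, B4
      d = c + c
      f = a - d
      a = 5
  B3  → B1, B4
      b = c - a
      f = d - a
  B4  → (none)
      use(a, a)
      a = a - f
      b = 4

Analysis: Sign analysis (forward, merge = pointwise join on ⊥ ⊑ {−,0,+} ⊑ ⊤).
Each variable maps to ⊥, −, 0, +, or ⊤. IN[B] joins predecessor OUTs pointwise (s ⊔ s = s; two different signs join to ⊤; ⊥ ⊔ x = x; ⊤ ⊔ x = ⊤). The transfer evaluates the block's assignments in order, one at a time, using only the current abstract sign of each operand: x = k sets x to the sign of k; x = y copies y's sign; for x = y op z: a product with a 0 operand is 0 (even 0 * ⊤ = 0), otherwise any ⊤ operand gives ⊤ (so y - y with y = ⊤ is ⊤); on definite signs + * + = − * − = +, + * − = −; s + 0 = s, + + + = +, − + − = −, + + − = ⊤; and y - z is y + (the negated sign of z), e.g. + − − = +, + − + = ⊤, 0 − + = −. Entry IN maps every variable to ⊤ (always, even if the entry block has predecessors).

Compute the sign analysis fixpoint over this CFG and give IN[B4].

Per-block solution:
  B0: | IN=(all ⊤) | OUT=(all ⊤)
  B1: | IN=(all ⊤) | OUT={c:+; rest ⊤}
  B2: | IN={c:+; rest ⊤} | OUT={a:+, c:+, d:+; rest ⊤}
  B3: | IN={a:+, c:+, d:+; rest ⊤} | OUT={a:+, c:+, d:+; rest ⊤}
  B4: | IN={a:+, c:+, d:+; rest ⊤} | OUT={b:+, c:+, d:+; rest ⊤}

Merge at B4: IN[B4] = OUT[B2] ⊔ OUT[B3] = {a: +, b: ⊤, c: +, d: +, e: ⊤, f: ⊤}

Answer: {a: +, b: ⊤, c: +, d: +, e: ⊤, f: ⊤}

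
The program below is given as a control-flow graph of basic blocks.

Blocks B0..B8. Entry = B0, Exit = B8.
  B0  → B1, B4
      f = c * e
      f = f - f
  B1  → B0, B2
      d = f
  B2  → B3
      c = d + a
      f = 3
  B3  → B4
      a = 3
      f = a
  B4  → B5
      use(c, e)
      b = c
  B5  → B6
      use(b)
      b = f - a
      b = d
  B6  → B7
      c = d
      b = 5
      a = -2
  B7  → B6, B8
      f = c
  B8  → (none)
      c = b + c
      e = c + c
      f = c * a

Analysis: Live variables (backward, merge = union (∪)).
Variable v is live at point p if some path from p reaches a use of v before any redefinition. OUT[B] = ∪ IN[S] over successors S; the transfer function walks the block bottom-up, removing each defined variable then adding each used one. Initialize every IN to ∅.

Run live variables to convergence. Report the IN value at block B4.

Per-block solution:
  B0:   IN={a, c, d, e}   OUT={a, c, d, e, f}
  B1:   IN={a, c, e, f}   OUT={a, c, d, e}
  B2:   IN={a, d, e}   OUT={c, d, e}
  B3:   IN={c, d, e}   OUT={a, c, d, e, f}
  B4:   IN={a, c, d, e, f}   OUT={a, b, d, f}
  B5:   IN={a, b, d, f}   OUT={d}
  B6:   IN={d}   OUT={a, b, c, d}
  B7:   IN={a, b, c, d}   OUT={a, b, c, d}
  B8:   IN={a, b, c}   OUT={}

Merge at B4: OUT[B4] = IN[B5] = {a, b, d, f}
Applying B4's transfer function to that OUT value gives IN[B4] (row B4 above).

Answer: {a, c, d, e, f}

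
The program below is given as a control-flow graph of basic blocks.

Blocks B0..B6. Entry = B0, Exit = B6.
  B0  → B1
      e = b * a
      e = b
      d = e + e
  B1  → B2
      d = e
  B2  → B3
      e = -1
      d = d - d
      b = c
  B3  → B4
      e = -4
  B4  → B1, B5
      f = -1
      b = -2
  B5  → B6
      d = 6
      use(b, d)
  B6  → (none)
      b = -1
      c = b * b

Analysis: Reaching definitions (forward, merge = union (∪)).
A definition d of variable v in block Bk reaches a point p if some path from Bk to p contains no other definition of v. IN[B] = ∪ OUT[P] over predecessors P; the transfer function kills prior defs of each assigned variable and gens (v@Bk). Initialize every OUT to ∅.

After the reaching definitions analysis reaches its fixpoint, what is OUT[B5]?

Fixpoint table:
  B0:  IN={}  OUT={d@B0, e@B0}
  B1:  IN={b@B4, d@B0, d@B2, e@B0, e@B3, f@B4}  OUT={b@B4, d@B1, e@B0, e@B3, f@B4}
  B2:  IN={b@B4, d@B1, e@B0, e@B3, f@B4}  OUT={b@B2, d@B2, e@B2, f@B4}
  B3:  IN={b@B2, d@B2, e@B2, f@B4}  OUT={b@B2, d@B2, e@B3, f@B4}
  B4:  IN={b@B2, d@B2, e@B3, f@B4}  OUT={b@B4, d@B2, e@B3, f@B4}
  B5:  IN={b@B4, d@B2, e@B3, f@B4}  OUT={b@B4, d@B5, e@B3, f@B4}
  B6:  IN={b@B4, d@B5, e@B3, f@B4}  OUT={b@B6, c@B6, d@B5, e@B3, f@B4}

Merge at B5: IN[B5] = OUT[B4] = {b@B4, d@B2, e@B3, f@B4}
Applying B5's transfer function to that IN value gives OUT[B5] (row B5 above).

Answer: {b@B4, d@B5, e@B3, f@B4}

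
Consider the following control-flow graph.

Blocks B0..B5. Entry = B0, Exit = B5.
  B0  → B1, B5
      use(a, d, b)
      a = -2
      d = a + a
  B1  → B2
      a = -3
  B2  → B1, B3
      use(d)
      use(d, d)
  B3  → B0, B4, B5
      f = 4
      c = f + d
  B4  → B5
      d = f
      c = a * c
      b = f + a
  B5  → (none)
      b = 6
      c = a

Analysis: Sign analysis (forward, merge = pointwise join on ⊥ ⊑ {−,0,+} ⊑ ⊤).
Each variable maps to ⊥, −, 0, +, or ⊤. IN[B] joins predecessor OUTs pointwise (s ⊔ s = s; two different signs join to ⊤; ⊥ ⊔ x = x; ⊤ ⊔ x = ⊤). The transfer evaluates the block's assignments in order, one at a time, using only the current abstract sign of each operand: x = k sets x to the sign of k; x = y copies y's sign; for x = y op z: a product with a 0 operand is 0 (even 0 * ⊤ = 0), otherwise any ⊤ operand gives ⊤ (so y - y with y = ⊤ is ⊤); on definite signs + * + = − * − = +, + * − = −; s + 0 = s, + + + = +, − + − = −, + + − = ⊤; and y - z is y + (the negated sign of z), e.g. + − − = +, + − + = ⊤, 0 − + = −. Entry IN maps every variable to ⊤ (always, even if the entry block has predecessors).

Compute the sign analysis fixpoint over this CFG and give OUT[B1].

Per-block solution:
  B0: | IN=(all ⊤) | OUT={a:-, d:-; rest ⊤}
  B1: | IN={a:-, d:-; rest ⊤} | OUT={a:-, d:-; rest ⊤}
  B2: | IN={a:-, d:-; rest ⊤} | OUT={a:-, d:-; rest ⊤}
  B3: | IN={a:-, d:-; rest ⊤} | OUT={a:-, d:-, f:+; rest ⊤}
  B4: | IN={a:-, d:-, f:+; rest ⊤} | OUT={a:-, d:+, f:+; rest ⊤}
  B5: | IN={a:-; rest ⊤} | OUT={a:-, b:+, c:-; rest ⊤}

Merge at B1: IN[B1] = OUT[B0] ⊔ OUT[B2] = {a: -, b: ⊤, c: ⊤, d: -, e: ⊤, f: ⊤}
Applying B1's transfer function to that IN value gives OUT[B1] (row B1 above).

Answer: {a: -, b: ⊤, c: ⊤, d: -, e: ⊤, f: ⊤}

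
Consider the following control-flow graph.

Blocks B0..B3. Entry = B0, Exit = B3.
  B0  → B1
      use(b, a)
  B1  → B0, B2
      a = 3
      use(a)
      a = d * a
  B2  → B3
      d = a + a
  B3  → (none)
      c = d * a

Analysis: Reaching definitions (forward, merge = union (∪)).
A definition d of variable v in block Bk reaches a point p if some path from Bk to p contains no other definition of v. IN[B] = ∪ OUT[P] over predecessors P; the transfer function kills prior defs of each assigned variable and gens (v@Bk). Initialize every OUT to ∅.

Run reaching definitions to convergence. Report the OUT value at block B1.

Per-block solution:
  B0:   IN={a@B1}   OUT={a@B1}
  B1:   IN={a@B1}   OUT={a@B1}
  B2:   IN={a@B1}   OUT={a@B1, d@B2}
  B3:   IN={a@B1, d@B2}   OUT={a@B1, c@B3, d@B2}

Merge at B1: IN[B1] = OUT[B0] = {a@B1}
Applying B1's transfer function to that IN value gives OUT[B1] (row B1 above).

Answer: {a@B1}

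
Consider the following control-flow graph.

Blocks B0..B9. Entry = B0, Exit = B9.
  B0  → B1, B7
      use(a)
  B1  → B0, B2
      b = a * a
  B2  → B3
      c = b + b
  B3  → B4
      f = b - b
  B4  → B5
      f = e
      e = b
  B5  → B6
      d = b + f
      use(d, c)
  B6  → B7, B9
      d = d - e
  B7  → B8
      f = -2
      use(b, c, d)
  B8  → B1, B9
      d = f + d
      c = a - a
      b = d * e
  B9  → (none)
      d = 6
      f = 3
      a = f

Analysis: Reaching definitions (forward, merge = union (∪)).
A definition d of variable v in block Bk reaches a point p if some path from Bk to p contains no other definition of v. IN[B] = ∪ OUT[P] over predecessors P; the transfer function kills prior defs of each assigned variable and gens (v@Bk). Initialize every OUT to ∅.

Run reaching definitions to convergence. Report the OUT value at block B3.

Converged values:
  B0:  IN={b@B1, c@B8, d@B8, e@B4, f@B7}  OUT={b@B1, c@B8, d@B8, e@B4, f@B7}
  B1:  IN={b@B1, b@B8, c@B8, d@B8, e@B4, f@B7}  OUT={b@B1, c@B8, d@B8, e@B4, f@B7}
  B2:  IN={b@B1, c@B8, d@B8, e@B4, f@B7}  OUT={b@B1, c@B2, d@B8, e@B4, f@B7}
  B3:  IN={b@B1, c@B2, d@B8, e@B4, f@B7}  OUT={b@B1, c@B2, d@B8, e@B4, f@B3}
  B4:  IN={b@B1, c@B2, d@B8, e@B4, f@B3}  OUT={b@B1, c@B2, d@B8, e@B4, f@B4}
  B5:  IN={b@B1, c@B2, d@B8, e@B4, f@B4}  OUT={b@B1, c@B2, d@B5, e@B4, f@B4}
  B6:  IN={b@B1, c@B2, d@B5, e@B4, f@B4}  OUT={b@B1, c@B2, d@B6, e@B4, f@B4}
  B7:  IN={b@B1, c@B2, c@B8, d@B6, d@B8, e@B4, f@B4, f@B7}  OUT={b@B1, c@B2, c@B8, d@B6, d@B8, e@B4, f@B7}
  B8:  IN={b@B1, c@B2, c@B8, d@B6, d@B8, e@B4, f@B7}  OUT={b@B8, c@B8, d@B8, e@B4, f@B7}
  B9:  IN={b@B1, b@B8, c@B2, c@B8, d@B6, d@B8, e@B4, f@B4, f@B7}  OUT={a@B9, b@B1, b@B8, c@B2, c@B8, d@B9, e@B4, f@B9}

Merge at B3: IN[B3] = OUT[B2] = {b@B1, c@B2, d@B8, e@B4, f@B7}
Applying B3's transfer function to that IN value gives OUT[B3] (row B3 above).

Answer: {b@B1, c@B2, d@B8, e@B4, f@B3}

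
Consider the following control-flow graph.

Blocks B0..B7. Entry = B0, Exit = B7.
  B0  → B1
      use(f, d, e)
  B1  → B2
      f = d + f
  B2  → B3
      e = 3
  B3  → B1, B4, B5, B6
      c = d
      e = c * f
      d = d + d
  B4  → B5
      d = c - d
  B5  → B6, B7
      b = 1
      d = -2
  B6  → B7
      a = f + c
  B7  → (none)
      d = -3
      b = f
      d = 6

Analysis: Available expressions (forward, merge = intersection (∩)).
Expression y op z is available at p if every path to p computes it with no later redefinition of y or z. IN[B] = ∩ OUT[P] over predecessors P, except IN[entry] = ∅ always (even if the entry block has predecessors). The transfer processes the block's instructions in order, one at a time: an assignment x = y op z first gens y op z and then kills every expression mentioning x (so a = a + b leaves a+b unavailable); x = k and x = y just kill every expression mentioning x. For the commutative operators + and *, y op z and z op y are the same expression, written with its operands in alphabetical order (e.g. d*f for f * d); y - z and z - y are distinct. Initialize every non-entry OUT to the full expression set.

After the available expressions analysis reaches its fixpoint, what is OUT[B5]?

Per-block solution:
  B0: | IN={} | OUT={}
  B1: | IN={} | OUT={}
  B2: | IN={} | OUT={}
  B3: | IN={} | OUT={c*f}
  B4: | IN={c*f} | OUT={c*f}
  B5: | IN={c*f} | OUT={c*f}
  B6: | IN={c*f} | OUT={c*f, c+f}
  B7: | IN={c*f} | OUT={c*f}

Merge at B5: IN[B5] = OUT[B3] ∩ OUT[B4] = {c*f}
Applying B5's transfer function to that IN value gives OUT[B5] (row B5 above).

Answer: {c*f}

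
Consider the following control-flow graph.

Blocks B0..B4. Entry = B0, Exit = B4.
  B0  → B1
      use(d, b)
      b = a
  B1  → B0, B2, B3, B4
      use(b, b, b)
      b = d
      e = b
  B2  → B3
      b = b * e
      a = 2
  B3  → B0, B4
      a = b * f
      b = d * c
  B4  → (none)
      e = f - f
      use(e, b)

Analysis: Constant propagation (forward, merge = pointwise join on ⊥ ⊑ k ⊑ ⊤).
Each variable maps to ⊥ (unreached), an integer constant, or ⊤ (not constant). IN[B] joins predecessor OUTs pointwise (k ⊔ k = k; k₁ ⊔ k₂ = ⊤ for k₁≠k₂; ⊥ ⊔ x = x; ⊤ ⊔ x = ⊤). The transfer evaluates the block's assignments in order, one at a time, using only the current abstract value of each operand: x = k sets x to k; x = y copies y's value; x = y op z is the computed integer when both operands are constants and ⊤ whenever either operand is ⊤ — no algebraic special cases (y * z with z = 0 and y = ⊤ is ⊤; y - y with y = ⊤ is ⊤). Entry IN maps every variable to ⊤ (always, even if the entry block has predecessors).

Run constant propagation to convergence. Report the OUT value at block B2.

Converged values:
  B0: | IN=(all ⊤) | OUT=(all ⊤)
  B1: | IN=(all ⊤) | OUT=(all ⊤)
  B2: | IN=(all ⊤) | OUT={a:2; rest ⊤}
  B3: | IN=(all ⊤) | OUT=(all ⊤)
  B4: | IN=(all ⊤) | OUT=(all ⊤)

Merge at B2: IN[B2] = OUT[B1] = {a: ⊤, b: ⊤, c: ⊤, d: ⊤, e: ⊤, f: ⊤}
Applying B2's transfer function to that IN value gives OUT[B2] (row B2 above).

Answer: {a: 2, b: ⊤, c: ⊤, d: ⊤, e: ⊤, f: ⊤}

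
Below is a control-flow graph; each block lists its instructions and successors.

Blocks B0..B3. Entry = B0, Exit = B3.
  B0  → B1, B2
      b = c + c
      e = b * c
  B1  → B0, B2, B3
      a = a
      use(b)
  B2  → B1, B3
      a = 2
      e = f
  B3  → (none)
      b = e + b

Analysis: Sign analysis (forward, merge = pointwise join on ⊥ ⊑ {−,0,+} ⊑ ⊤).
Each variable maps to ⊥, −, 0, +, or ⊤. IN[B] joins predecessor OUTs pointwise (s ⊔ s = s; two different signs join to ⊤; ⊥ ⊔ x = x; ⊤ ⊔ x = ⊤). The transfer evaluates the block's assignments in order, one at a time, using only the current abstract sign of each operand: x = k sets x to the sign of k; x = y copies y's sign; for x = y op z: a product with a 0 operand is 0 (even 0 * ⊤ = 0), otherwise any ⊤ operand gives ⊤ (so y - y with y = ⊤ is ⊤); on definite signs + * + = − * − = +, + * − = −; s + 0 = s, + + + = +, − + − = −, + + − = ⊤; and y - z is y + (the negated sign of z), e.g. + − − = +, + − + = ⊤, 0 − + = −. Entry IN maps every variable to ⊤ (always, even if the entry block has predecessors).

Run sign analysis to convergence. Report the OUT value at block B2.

Per-block solution:
  B0:  IN=(all ⊤)  OUT=(all ⊤)
  B1:  IN=(all ⊤)  OUT=(all ⊤)
  B2:  IN=(all ⊤)  OUT={a:+; rest ⊤}
  B3:  IN=(all ⊤)  OUT=(all ⊤)

Merge at B2: IN[B2] = OUT[B0] ⊔ OUT[B1] = {a: ⊤, b: ⊤, c: ⊤, d: ⊤, e: ⊤, f: ⊤}
Applying B2's transfer function to that IN value gives OUT[B2] (row B2 above).

Answer: {a: +, b: ⊤, c: ⊤, d: ⊤, e: ⊤, f: ⊤}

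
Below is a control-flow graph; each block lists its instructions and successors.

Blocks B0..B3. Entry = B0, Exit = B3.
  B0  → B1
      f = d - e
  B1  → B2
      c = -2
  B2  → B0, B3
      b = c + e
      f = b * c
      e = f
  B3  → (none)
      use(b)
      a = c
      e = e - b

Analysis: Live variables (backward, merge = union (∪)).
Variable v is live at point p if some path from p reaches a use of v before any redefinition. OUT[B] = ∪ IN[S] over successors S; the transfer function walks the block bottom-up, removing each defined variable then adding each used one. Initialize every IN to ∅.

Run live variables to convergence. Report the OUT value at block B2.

Per-block solution:
  B0: | IN={d, e} | OUT={d, e}
  B1: | IN={d, e} | OUT={c, d, e}
  B2: | IN={c, d, e} | OUT={b, c, d, e}
  B3: | IN={b, c, e} | OUT={}

Merge at B2: OUT[B2] = IN[B0] ⊔ IN[B3] = {b, c, d, e}

Answer: {b, c, d, e}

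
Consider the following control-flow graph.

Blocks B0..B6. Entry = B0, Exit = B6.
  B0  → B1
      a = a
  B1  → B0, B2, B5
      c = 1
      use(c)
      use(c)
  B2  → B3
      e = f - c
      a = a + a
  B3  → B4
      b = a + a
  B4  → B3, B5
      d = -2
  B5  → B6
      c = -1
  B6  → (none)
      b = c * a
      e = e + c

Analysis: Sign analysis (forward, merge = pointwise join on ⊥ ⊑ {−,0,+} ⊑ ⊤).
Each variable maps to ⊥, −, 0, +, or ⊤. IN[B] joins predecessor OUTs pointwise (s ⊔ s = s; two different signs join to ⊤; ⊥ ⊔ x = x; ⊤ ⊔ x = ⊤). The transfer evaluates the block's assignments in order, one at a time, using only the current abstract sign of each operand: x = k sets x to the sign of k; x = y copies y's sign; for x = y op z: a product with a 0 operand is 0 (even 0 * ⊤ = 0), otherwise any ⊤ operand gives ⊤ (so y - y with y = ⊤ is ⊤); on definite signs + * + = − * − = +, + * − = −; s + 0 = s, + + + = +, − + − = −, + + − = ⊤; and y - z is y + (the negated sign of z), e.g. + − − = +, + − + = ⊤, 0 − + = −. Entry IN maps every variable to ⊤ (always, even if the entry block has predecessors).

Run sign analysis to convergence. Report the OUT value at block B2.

Answer: {a: ⊤, b: ⊤, c: +, d: ⊤, e: ⊤, f: ⊤}

Trace:
Converged values:
  B0: | IN=(all ⊤) | OUT=(all ⊤)
  B1: | IN=(all ⊤) | OUT={c:+; rest ⊤}
  B2: | IN={c:+; rest ⊤} | OUT={c:+; rest ⊤}
  B3: | IN={c:+; rest ⊤} | OUT={c:+; rest ⊤}
  B4: | IN={c:+; rest ⊤} | OUT={c:+, d:-; rest ⊤}
  B5: | IN={c:+; rest ⊤} | OUT={c:-; rest ⊤}
  B6: | IN={c:-; rest ⊤} | OUT={c:-; rest ⊤}

Merge at B2: IN[B2] = OUT[B1] = {a: ⊤, b: ⊤, c: +, d: ⊤, e: ⊤, f: ⊤}
Applying B2's transfer function to that IN value gives OUT[B2] (row B2 above).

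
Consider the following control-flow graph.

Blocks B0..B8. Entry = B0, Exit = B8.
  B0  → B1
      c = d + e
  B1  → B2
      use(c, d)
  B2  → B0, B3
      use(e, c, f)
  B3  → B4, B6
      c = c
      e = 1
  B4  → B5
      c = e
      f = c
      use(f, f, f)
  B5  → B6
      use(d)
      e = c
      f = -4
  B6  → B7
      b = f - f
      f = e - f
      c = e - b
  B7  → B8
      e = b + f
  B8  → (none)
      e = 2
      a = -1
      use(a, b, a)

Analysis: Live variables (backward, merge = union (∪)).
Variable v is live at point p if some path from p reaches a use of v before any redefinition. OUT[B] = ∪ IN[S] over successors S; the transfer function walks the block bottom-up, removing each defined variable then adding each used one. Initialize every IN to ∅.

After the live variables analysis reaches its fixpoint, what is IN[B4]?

Answer: {d, e}

Trace:
Per-block solution:
  B0:   IN={d, e, f}   OUT={c, d, e, f}
  B1:   IN={c, d, e, f}   OUT={c, d, e, f}
  B2:   IN={c, d, e, f}   OUT={c, d, e, f}
  B3:   IN={c, d, f}   OUT={d, e, f}
  B4:   IN={d, e}   OUT={c, d}
  B5:   IN={c, d}   OUT={e, f}
  B6:   IN={e, f}   OUT={b, f}
  B7:   IN={b, f}   OUT={b}
  B8:   IN={b}   OUT={}

Merge at B4: OUT[B4] = IN[B5] = {c, d}
Applying B4's transfer function to that OUT value gives IN[B4] (row B4 above).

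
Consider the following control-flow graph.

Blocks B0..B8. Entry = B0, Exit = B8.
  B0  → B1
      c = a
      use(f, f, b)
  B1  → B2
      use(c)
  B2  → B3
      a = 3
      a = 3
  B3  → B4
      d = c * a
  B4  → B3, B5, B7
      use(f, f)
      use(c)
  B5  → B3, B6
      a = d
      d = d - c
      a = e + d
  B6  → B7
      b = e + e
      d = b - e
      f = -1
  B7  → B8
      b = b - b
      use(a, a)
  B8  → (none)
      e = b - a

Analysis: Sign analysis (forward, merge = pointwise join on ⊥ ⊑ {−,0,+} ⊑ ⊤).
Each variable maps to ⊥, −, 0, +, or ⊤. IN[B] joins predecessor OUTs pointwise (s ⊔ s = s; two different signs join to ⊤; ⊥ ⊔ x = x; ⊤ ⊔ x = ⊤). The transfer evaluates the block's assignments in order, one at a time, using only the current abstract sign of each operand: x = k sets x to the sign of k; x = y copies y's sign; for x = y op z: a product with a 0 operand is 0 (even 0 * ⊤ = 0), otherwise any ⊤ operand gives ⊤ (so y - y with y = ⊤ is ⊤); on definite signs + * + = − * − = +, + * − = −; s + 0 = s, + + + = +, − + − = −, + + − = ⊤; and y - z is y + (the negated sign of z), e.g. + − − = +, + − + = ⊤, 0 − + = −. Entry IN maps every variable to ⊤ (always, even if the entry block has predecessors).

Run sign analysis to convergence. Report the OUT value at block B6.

Per-block solution:
  B0:  IN=(all ⊤)  OUT=(all ⊤)
  B1:  IN=(all ⊤)  OUT=(all ⊤)
  B2:  IN=(all ⊤)  OUT={a:+; rest ⊤}
  B3:  IN=(all ⊤)  OUT=(all ⊤)
  B4:  IN=(all ⊤)  OUT=(all ⊤)
  B5:  IN=(all ⊤)  OUT=(all ⊤)
  B6:  IN=(all ⊤)  OUT={f:-; rest ⊤}
  B7:  IN=(all ⊤)  OUT=(all ⊤)
  B8:  IN=(all ⊤)  OUT=(all ⊤)

Merge at B6: IN[B6] = OUT[B5] = {a: ⊤, b: ⊤, c: ⊤, d: ⊤, e: ⊤, f: ⊤}
Applying B6's transfer function to that IN value gives OUT[B6] (row B6 above).

Answer: {a: ⊤, b: ⊤, c: ⊤, d: ⊤, e: ⊤, f: -}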